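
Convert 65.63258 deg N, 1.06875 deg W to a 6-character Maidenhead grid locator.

IP95lp

Offset from 180°W / 90°S: lon 178.9313°, lat 155.6326°.
Field: lon ⌊178.9313/20⌋ = 8 → I; lat ⌊155.6326/10⌋ = 15 → P.
Square: lon ⌊18.9313/2⌋ = 9; lat ⌊5.6326/1⌋ = 5.
Subsquare: lon ⌊0.9313/0.0833333⌋ = 11 → l; lat ⌊0.6326/0.0416667⌋ = 15 → p.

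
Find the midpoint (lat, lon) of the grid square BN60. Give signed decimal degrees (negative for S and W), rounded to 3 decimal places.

40.500, -147.000

Field B=1, N=13: +1·20° lon, +13·10° lat → SW at lon -160°, lat 40°.
Square 6, 0: +6·2° lon, +0·1° lat → SW at lon -148°, lat 40°.
Cell spans 2° lon × 1° lat. Centre is SW corner plus half of each.
latitude 40.500, longitude -147.000.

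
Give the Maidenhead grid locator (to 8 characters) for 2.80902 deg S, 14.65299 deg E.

JI77he85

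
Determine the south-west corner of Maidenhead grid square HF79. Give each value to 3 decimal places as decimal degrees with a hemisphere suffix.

31.000° S, 26.000° W

Field H=7, F=5: +7·20° lon, +5·10° lat → SW at lon -40°, lat -40°.
Square 7, 9: +7·2° lon, +9·1° lat → SW at lon -26°, lat -31°.
latitude 31.000° S, longitude 26.000° W.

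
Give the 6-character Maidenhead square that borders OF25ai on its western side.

OF15xi

Longitude subsquare a = 0; −1 → -1, wraps to 23 = x, carry into square.
Longitude square 2; −1 → 1.
The latitude characters are unchanged.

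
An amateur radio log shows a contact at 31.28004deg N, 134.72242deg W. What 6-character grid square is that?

CM21pg

Add 180° to longitude and 90° to latitude: 45.2776, 121.2800.
Field (20°×10°, letters A–R): lon ⌊45.2776/20⌋ = 2 → C; lat ⌊121.2800/10⌋ = 12 → M.
Square (2°×1°, digits 0–9): lon ⌊5.2776/2⌋ = 2; lat ⌊1.2800/1⌋ = 1.
Subsquare (5′×2.5′, letters a–x): lon ⌊1.2776/0.0833333⌋ = 15 → p; lat ⌊0.2800/0.0416667⌋ = 6 → g.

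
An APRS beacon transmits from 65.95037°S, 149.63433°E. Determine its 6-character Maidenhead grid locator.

QC44tb

Shift to the Maidenhead origin (180°W, 90°S): lon 329.6343, lat 24.0496.
Field (20°×10°, letters A–R): 329.6343/20 → 16 → Q, 24.0496/10 → 2 → C; chars QC.
Square (2°×1°, digits 0–9): 9.6343/2 → 4, 4.0496/1 → 4; chars 44.
Subsquare (5′×2.5′, letters a–x): 1.6343/0.0833333 → 19 → t, 0.0496/0.0416667 → 1 → b; chars tb.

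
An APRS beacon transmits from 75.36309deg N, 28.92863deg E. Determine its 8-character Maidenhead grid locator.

KQ45li17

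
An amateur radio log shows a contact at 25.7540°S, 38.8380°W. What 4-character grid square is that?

HG04

Offset from 180°W / 90°S: lon 141.16°, lat 64.25°.
Field: lon ⌊141.16/20⌋ = 7 → H; lat ⌊64.25/10⌋ = 6 → G.
Square: lon ⌊1.16/2⌋ = 0; lat ⌊4.25/1⌋ = 4.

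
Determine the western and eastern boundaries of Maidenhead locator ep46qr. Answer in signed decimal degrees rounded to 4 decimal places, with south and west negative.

-90.6667, -90.5833

Field E=4, P=15: +4·20° lon, +15·10° lat → SW at lon -100°, lat 60°.
Square 4, 6: +4·2° lon, +6·1° lat → SW at lon -92°, lat 66°.
Subsquare q=16, r=17: +16·0.0833333° lon, +17·0.0416667° lat → SW at lon -90.6667°, lat 66.7083°.
Cell spans 0.0833333° lon × 0.0416667° lat.
west -90.6667, east -90.5833.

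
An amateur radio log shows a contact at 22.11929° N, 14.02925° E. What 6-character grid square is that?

Offset from 180°W / 90°S: lon 194.0292°, lat 112.1193°.
Field: lon ⌊194.0292/20⌋ = 9 → J; lat ⌊112.1193/10⌋ = 11 → L.
Square: lon ⌊14.0292/2⌋ = 7; lat ⌊2.1193/1⌋ = 2.
Subsquare: lon ⌊0.0292/0.0833333⌋ = 0 → a; lat ⌊0.1193/0.0416667⌋ = 2 → c.

JL72ac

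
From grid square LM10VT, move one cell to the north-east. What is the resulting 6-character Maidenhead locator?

Longitude subsquare v = 21; +1 → 22 = w.
Latitude subsquare t = 19; +1 → 20 = u.

LM10wu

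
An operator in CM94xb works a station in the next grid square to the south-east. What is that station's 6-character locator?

Longitude subsquare x = 23; +1 → 24, wraps to 0 = a, carry into square.
Longitude square 9; +1 → 10, wraps to 0, carry into field.
Longitude field C = 2; +1 → 3 = D.
Latitude subsquare b = 1; −1 → 0 = a.

DM04aa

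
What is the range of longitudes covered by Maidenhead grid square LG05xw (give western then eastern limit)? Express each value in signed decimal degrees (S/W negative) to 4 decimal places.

Field L=11, G=6: +11·20° lon, +6·10° lat → SW at lon 40°, lat -30°.
Square 0, 5: +0·2° lon, +5·1° lat → SW at lon 40°, lat -25°.
Subsquare x=23, w=22: +23·0.0833333° lon, +22·0.0416667° lat → SW at lon 41.9167°, lat -24.0833°.
Cell spans 0.0833333° lon × 0.0416667° lat.
west 41.9167, east 42.0000.

41.9167, 42.0000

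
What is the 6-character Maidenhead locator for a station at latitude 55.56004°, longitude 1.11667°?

JO05nn

Offset from 180°W / 90°S: lon 181.1167°, lat 145.5600°.
Field (20°×10°, letters A–R): lon ⌊181.1167/20⌋ = 9 → J; lat ⌊145.5600/10⌋ = 14 → O.
Square (2°×1°, digits 0–9): lon ⌊1.1167/2⌋ = 0; lat ⌊5.5600/1⌋ = 5.
Subsquare (5′×2.5′, letters a–x): lon ⌊1.1167/0.0833333⌋ = 13 → n; lat ⌊0.5600/0.0416667⌋ = 13 → n.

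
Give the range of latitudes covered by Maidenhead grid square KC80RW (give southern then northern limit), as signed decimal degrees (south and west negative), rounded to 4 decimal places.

-69.0833, -69.0417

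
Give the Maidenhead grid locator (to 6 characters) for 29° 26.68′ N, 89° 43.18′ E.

NL49uk

Add 180° to longitude and 90° to latitude: 269.7197, 119.4447.
Field (20°×10°, letters A–R): lon ⌊269.7197/20⌋ = 13 → N; lat ⌊119.4447/10⌋ = 11 → L.
Square (2°×1°, digits 0–9): lon ⌊9.7197/2⌋ = 4; lat ⌊9.4447/1⌋ = 9.
Subsquare (5′×2.5′, letters a–x): lon ⌊1.7197/0.0833333⌋ = 20 → u; lat ⌊0.4447/0.0416667⌋ = 10 → k.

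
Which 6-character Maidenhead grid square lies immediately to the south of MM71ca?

Latitude subsquare a = 0; −1 → -1, wraps to 23 = x, carry into square.
Latitude square 1; −1 → 0.
The longitude characters are unchanged.

MM70cx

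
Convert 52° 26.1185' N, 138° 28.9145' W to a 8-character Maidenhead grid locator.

CO02sk24

Shift to the Maidenhead origin (180°W, 90°S): lon 41.51809, lat 142.43531.
Field: 41.51809/20 → 2 → C, 142.43531/10 → 14 → O; chars CO.
Square: 1.51809/2 → 0, 2.43531/1 → 2; chars 02.
Subsquare: 1.51809/0.0833333 → 18 → s, 0.43531/0.0416667 → 10 → k; chars sk.
Extended square: 0.01809/0.00833333 → 2, 0.01864/0.00416667 → 4; chars 24.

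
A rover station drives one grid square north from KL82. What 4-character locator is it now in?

Latitude square 2; +1 → 3.
The longitude characters are unchanged.

KL83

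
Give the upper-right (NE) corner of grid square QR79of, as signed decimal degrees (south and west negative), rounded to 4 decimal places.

89.2500, 155.2500

Field Q=16, R=17: +16·20° lon, +17·10° lat → SW at lon 140°, lat 80°.
Square 7, 9: +7·2° lon, +9·1° lat → SW at lon 154°, lat 89°.
Subsquare o=14, f=5: +14·0.0833333° lon, +5·0.0416667° lat → SW at lon 155.167°, lat 89.2083°.
Cell spans 0.0833333° lon × 0.0416667° lat. NE corner is SW corner plus one full cell.
latitude 89.2500, longitude 155.2500.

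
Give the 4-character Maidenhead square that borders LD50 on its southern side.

LC59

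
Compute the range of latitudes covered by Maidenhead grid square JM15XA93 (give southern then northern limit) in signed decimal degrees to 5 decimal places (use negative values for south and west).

35.01250, 35.01667

Field J=9, M=12: +9·20° lon, +12·10° lat → SW at lon 0°, lat 30°.
Square 1, 5: +1·2° lon, +5·1° lat → SW at lon 2°, lat 35°.
Subsquare x=23, a=0: +23·0.0833333° lon, +0·0.0416667° lat → SW at lon 3.91667°, lat 35°.
Extended square 9, 3: +9·0.00833333° lon, +3·0.00416667° lat → SW at lon 3.99167°, lat 35.0125°.
Cell spans 0.00833333° lon × 0.00416667° lat.
south 35.01250, north 35.01667.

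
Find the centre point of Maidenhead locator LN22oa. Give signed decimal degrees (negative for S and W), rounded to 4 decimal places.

Field L=11, N=13: +11·20° lon, +13·10° lat → SW at lon 40°, lat 40°.
Square 2, 2: +2·2° lon, +2·1° lat → SW at lon 44°, lat 42°.
Subsquare o=14, a=0: +14·0.0833333° lon, +0·0.0416667° lat → SW at lon 45.1667°, lat 42°.
Cell spans 0.0833333° lon × 0.0416667° lat. Centre is SW corner plus half of each.
latitude 42.0208, longitude 45.2083.

42.0208, 45.2083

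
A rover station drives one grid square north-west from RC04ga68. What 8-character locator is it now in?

Longitude extended square 6; −1 → 5.
Latitude extended square 8; +1 → 9.

RC04ga59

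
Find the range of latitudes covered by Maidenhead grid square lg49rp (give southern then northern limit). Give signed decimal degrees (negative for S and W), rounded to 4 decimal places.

-20.3750, -20.3333

Field L=11, G=6: +11·20° lon, +6·10° lat → SW at lon 40°, lat -30°.
Square 4, 9: +4·2° lon, +9·1° lat → SW at lon 48°, lat -21°.
Subsquare r=17, p=15: +17·0.0833333° lon, +15·0.0416667° lat → SW at lon 49.4167°, lat -20.375°.
Cell spans 0.0833333° lon × 0.0416667° lat.
south -20.3750, north -20.3333.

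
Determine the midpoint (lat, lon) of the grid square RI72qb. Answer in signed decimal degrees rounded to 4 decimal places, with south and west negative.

Field R=17, I=8: +17·20° lon, +8·10° lat → SW at lon 160°, lat -10°.
Square 7, 2: +7·2° lon, +2·1° lat → SW at lon 174°, lat -8°.
Subsquare q=16, b=1: +16·0.0833333° lon, +1·0.0416667° lat → SW at lon 175.333°, lat -7.95833°.
Cell spans 0.0833333° lon × 0.0416667° lat. Centre is SW corner plus half of each.
latitude -7.9375, longitude 175.3750.

-7.9375, 175.3750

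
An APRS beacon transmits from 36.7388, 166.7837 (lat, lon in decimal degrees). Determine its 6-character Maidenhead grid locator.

Add 180° to longitude and 90° to latitude: 346.7837, 126.7388.
Field: 346.7837/20 → 17 → R, 126.7388/10 → 12 → M; chars RM.
Square: 6.7837/2 → 3, 6.7388/1 → 6; chars 36.
Subsquare: 0.7837/0.0833333 → 9 → j, 0.7388/0.0416667 → 17 → r; chars jr.

RM36jr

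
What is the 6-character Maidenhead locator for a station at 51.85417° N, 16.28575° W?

Add 180° to longitude and 90° to latitude: 163.7142, 141.8542.
Field (20°×10°, letters A–R): 163.7142/20 → 8 → I, 141.8542/10 → 14 → O; chars IO.
Square (2°×1°, digits 0–9): 3.7142/2 → 1, 1.8542/1 → 1; chars 11.
Subsquare (5′×2.5′, letters a–x): 1.7142/0.0833333 → 20 → u, 0.8542/0.0416667 → 20 → u; chars uu.

IO11uu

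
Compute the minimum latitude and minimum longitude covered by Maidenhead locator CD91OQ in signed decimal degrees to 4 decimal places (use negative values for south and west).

-58.3333, -120.8333

Field C=2, D=3: +2·20° lon, +3·10° lat → SW at lon -140°, lat -60°.
Square 9, 1: +9·2° lon, +1·1° lat → SW at lon -122°, lat -59°.
Subsquare o=14, q=16: +14·0.0833333° lon, +16·0.0416667° lat → SW at lon -120.833°, lat -58.3333°.
latitude -58.3333, longitude -120.8333.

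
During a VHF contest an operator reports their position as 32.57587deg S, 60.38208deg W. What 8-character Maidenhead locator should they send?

Shift to the Maidenhead origin (180°W, 90°S): lon 119.61792, lat 57.42413.
Field: lon ⌊119.61792/20⌋ = 5 → F; lat ⌊57.42413/10⌋ = 5 → F.
Square: lon ⌊19.61792/2⌋ = 9; lat ⌊7.42413/1⌋ = 7.
Subsquare: lon ⌊1.61792/0.0833333⌋ = 19 → t; lat ⌊0.42413/0.0416667⌋ = 10 → k.
Extended square: lon ⌊0.03459/0.00833333⌋ = 4; lat ⌊0.00746/0.00416667⌋ = 1.

FF97tk41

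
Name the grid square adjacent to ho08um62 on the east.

HO08um72

Longitude extended square 6; +1 → 7.
The latitude characters are unchanged.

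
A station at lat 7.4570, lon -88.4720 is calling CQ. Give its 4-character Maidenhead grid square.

Add 180° to longitude and 90° to latitude: 91.53, 97.46.
Field (20°×10°, letters A–R): 91.53/20 → 4 → E, 97.46/10 → 9 → J; chars EJ.
Square (2°×1°, digits 0–9): 11.53/2 → 5, 7.46/1 → 7; chars 57.

EJ57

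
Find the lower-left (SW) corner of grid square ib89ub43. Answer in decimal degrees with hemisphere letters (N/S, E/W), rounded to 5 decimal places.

70.94583° S, 2.30000° W

Field I=8, B=1: +8·20° lon, +1·10° lat → SW at lon -20°, lat -80°.
Square 8, 9: +8·2° lon, +9·1° lat → SW at lon -4°, lat -71°.
Subsquare u=20, b=1: +20·0.0833333° lon, +1·0.0416667° lat → SW at lon -2.33333°, lat -70.9583°.
Extended square 4, 3: +4·0.00833333° lon, +3·0.00416667° lat → SW at lon -2.3°, lat -70.9458°.
latitude 70.94583° S, longitude 2.30000° W.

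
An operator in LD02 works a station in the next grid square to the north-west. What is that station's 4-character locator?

Longitude square 0; −1 → -1, wraps to 9, carry into field.
Longitude field L = 11; −1 → 10 = K.
Latitude square 2; +1 → 3.

KD93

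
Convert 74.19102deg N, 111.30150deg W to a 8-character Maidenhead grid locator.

Offset from 180°W / 90°S: lon 68.69850°, lat 164.19102°.
Field: 68.69850/20 → 3 → D, 164.19102/10 → 16 → Q; chars DQ.
Square: 8.69850/2 → 4, 4.19102/1 → 4; chars 44.
Subsquare: 0.69850/0.0833333 → 8 → i, 0.19102/0.0416667 → 4 → e; chars ie.
Extended square: 0.03183/0.00833333 → 3, 0.02435/0.00416667 → 5; chars 35.

DQ44ie35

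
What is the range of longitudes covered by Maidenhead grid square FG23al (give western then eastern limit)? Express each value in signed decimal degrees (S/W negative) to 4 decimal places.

Field F=5, G=6: +5·20° lon, +6·10° lat → SW at lon -80°, lat -30°.
Square 2, 3: +2·2° lon, +3·1° lat → SW at lon -76°, lat -27°.
Subsquare a=0, l=11: +0·0.0833333° lon, +11·0.0416667° lat → SW at lon -76°, lat -26.5417°.
Cell spans 0.0833333° lon × 0.0416667° lat.
west -76.0000, east -75.9167.

-76.0000, -75.9167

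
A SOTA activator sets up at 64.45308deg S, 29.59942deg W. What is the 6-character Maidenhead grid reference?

HC55en

Add 180° to longitude and 90° to latitude: 150.4006, 25.5469.
Field: 150.4006/20 → 7 → H, 25.5469/10 → 2 → C; chars HC.
Square: 10.4006/2 → 5, 5.5469/1 → 5; chars 55.
Subsquare: 0.4006/0.0833333 → 4 → e, 0.5469/0.0416667 → 13 → n; chars en.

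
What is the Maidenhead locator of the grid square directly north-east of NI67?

NI78

Longitude square 6; +1 → 7.
Latitude square 7; +1 → 8.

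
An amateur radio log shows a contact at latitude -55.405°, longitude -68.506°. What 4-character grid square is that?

Add 180° to longitude and 90° to latitude: 111.49, 34.59.
Field: 111.49/20 → 5 → F, 34.59/10 → 3 → D; chars FD.
Square: 11.49/2 → 5, 4.59/1 → 4; chars 54.

FD54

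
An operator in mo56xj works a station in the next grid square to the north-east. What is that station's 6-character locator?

MO66ak

Longitude subsquare x = 23; +1 → 24, wraps to 0 = a, carry into square.
Longitude square 5; +1 → 6.
Latitude subsquare j = 9; +1 → 10 = k.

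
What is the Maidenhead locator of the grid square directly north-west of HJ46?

HJ37

Longitude square 4; −1 → 3.
Latitude square 6; +1 → 7.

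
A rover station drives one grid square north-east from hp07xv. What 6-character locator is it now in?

HP17aw

Longitude subsquare x = 23; +1 → 24, wraps to 0 = a, carry into square.
Longitude square 0; +1 → 1.
Latitude subsquare v = 21; +1 → 22 = w.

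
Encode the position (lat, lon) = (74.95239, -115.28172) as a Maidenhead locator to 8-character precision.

Add 180° to longitude and 90° to latitude: 64.71828, 164.95239.
Field (20°×10°, letters A–R): lon ⌊64.71828/20⌋ = 3 → D; lat ⌊164.95239/10⌋ = 16 → Q.
Square (2°×1°, digits 0–9): lon ⌊4.71828/2⌋ = 2; lat ⌊4.95239/1⌋ = 4.
Subsquare (5′×2.5′, letters a–x): lon ⌊0.71828/0.0833333⌋ = 8 → i; lat ⌊0.95239/0.0416667⌋ = 22 → w.
Extended square (30″×15″, digits 0–9): lon ⌊0.05161/0.00833333⌋ = 6; lat ⌊0.03572/0.00416667⌋ = 8.

DQ24iw68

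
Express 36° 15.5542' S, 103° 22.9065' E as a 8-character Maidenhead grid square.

OF13qr57

Shift to the Maidenhead origin (180°W, 90°S): lon 283.38178, lat 53.74076.
Field (20°×10°, letters A–R): 283.38178/20 → 14 → O, 53.74076/10 → 5 → F; chars OF.
Square (2°×1°, digits 0–9): 3.38178/2 → 1, 3.74076/1 → 3; chars 13.
Subsquare (5′×2.5′, letters a–x): 1.38178/0.0833333 → 16 → q, 0.74076/0.0416667 → 17 → r; chars qr.
Extended square (30″×15″, digits 0–9): 0.04844/0.00833333 → 5, 0.03243/0.00416667 → 7; chars 57.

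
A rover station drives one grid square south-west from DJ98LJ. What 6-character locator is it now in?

Longitude subsquare l = 11; −1 → 10 = k.
Latitude subsquare j = 9; −1 → 8 = i.

DJ98ki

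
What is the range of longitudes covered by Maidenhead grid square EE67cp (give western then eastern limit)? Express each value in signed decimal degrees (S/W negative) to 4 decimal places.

-87.8333, -87.7500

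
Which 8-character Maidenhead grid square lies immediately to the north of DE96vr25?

DE96vr26

Latitude extended square 5; +1 → 6.
The longitude characters are unchanged.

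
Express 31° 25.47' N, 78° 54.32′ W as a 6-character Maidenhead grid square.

Offset from 180°W / 90°S: lon 101.0947°, lat 121.4245°.
Field (20°×10°, letters A–R): 101.0947/20 → 5 → F, 121.4245/10 → 12 → M; chars FM.
Square (2°×1°, digits 0–9): 1.0947/2 → 0, 1.4245/1 → 1; chars 01.
Subsquare (5′×2.5′, letters a–x): 1.0947/0.0833333 → 13 → n, 0.4245/0.0416667 → 10 → k; chars nk.

FM01nk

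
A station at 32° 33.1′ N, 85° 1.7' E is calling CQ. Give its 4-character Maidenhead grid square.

NM22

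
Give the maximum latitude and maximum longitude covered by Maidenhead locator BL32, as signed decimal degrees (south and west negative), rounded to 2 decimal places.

23.00, -152.00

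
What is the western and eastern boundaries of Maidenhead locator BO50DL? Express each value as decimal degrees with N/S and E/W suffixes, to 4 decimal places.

Field B=1, O=14: +1·20° lon, +14·10° lat → SW at lon -160°, lat 50°.
Square 5, 0: +5·2° lon, +0·1° lat → SW at lon -150°, lat 50°.
Subsquare d=3, l=11: +3·0.0833333° lon, +11·0.0416667° lat → SW at lon -149.75°, lat 50.4583°.
Cell spans 0.0833333° lon × 0.0416667° lat.
west 149.7500° W, east 149.6667° W.

149.7500° W, 149.6667° W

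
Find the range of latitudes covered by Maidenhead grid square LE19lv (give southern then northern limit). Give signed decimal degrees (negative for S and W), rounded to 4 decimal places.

-40.1250, -40.0833

Field L=11, E=4: +11·20° lon, +4·10° lat → SW at lon 40°, lat -50°.
Square 1, 9: +1·2° lon, +9·1° lat → SW at lon 42°, lat -41°.
Subsquare l=11, v=21: +11·0.0833333° lon, +21·0.0416667° lat → SW at lon 42.9167°, lat -40.125°.
Cell spans 0.0833333° lon × 0.0416667° lat.
south -40.1250, north -40.0833.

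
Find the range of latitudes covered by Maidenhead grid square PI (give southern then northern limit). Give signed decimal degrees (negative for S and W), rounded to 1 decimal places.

-10.0, 0.0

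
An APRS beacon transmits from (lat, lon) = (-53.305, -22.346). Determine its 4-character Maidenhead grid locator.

Offset from 180°W / 90°S: lon 157.65°, lat 36.70°.
Field: lon ⌊157.65/20⌋ = 7 → H; lat ⌊36.70/10⌋ = 3 → D.
Square: lon ⌊17.65/2⌋ = 8; lat ⌊6.70/1⌋ = 6.

HD86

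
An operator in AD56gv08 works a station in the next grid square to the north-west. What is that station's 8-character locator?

Longitude extended square 0; −1 → -1, wraps to 9, carry into subsquare.
Longitude subsquare g = 6; −1 → 5 = f.
Latitude extended square 8; +1 → 9.

AD56fv99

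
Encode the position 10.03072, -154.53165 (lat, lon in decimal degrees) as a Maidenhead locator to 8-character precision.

BK20ra67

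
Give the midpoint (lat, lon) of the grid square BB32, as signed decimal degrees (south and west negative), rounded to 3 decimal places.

-77.500, -153.000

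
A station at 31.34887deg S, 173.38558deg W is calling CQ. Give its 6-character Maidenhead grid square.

AF38hp

Offset from 180°W / 90°S: lon 6.6144°, lat 58.6511°.
Field (20°×10°, letters A–R): lon ⌊6.6144/20⌋ = 0 → A; lat ⌊58.6511/10⌋ = 5 → F.
Square (2°×1°, digits 0–9): lon ⌊6.6144/2⌋ = 3; lat ⌊8.6511/1⌋ = 8.
Subsquare (5′×2.5′, letters a–x): lon ⌊0.6144/0.0833333⌋ = 7 → h; lat ⌊0.6511/0.0416667⌋ = 15 → p.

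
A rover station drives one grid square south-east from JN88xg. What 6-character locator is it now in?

JN98af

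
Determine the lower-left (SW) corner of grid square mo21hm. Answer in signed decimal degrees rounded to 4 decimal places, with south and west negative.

51.5000, 64.5833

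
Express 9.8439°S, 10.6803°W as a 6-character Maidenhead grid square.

II40pd

Shift to the Maidenhead origin (180°W, 90°S): lon 169.3197, lat 80.1561.
Field: 169.3197/20 → 8 → I, 80.1561/10 → 8 → I; chars II.
Square: 9.3197/2 → 4, 0.1561/1 → 0; chars 40.
Subsquare: 1.3197/0.0833333 → 15 → p, 0.1561/0.0416667 → 3 → d; chars pd.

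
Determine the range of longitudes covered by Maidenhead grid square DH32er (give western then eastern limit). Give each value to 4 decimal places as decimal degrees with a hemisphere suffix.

Field D=3, H=7: +3·20° lon, +7·10° lat → SW at lon -120°, lat -20°.
Square 3, 2: +3·2° lon, +2·1° lat → SW at lon -114°, lat -18°.
Subsquare e=4, r=17: +4·0.0833333° lon, +17·0.0416667° lat → SW at lon -113.667°, lat -17.2917°.
Cell spans 0.0833333° lon × 0.0416667° lat.
west 113.6667° W, east 113.5833° W.

113.6667° W, 113.5833° W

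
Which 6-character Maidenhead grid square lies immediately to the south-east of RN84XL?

RN94ak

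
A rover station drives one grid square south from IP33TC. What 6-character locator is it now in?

Latitude subsquare c = 2; −1 → 1 = b.
The longitude characters are unchanged.

IP33tb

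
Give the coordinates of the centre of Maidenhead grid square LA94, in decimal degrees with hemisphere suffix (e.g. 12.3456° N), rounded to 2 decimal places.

85.50° S, 59.00° E

Field L=11, A=0: +11·20° lon, +0·10° lat → SW at lon 40°, lat -90°.
Square 9, 4: +9·2° lon, +4·1° lat → SW at lon 58°, lat -86°.
Cell spans 2° lon × 1° lat. Centre is SW corner plus half of each.
latitude 85.50° S, longitude 59.00° E.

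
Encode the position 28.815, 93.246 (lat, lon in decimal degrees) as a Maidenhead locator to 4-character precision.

NL68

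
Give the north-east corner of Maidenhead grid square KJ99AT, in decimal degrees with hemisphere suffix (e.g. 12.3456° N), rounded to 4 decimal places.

9.8333° N, 38.0833° E

Field K=10, J=9: +10·20° lon, +9·10° lat → SW at lon 20°, lat 0°.
Square 9, 9: +9·2° lon, +9·1° lat → SW at lon 38°, lat 9°.
Subsquare a=0, t=19: +0·0.0833333° lon, +19·0.0416667° lat → SW at lon 38°, lat 9.79167°.
Cell spans 0.0833333° lon × 0.0416667° lat. NE corner is SW corner plus one full cell.
latitude 9.8333° N, longitude 38.0833° E.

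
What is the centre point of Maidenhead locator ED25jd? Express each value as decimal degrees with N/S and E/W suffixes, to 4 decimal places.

Field E=4, D=3: +4·20° lon, +3·10° lat → SW at lon -100°, lat -60°.
Square 2, 5: +2·2° lon, +5·1° lat → SW at lon -96°, lat -55°.
Subsquare j=9, d=3: +9·0.0833333° lon, +3·0.0416667° lat → SW at lon -95.25°, lat -54.875°.
Cell spans 0.0833333° lon × 0.0416667° lat. Centre is SW corner plus half of each.
latitude 54.8542° S, longitude 95.2083° W.

54.8542° S, 95.2083° W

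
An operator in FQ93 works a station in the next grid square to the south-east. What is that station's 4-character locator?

Longitude square 9; +1 → 10, wraps to 0, carry into field.
Longitude field F = 5; +1 → 6 = G.
Latitude square 3; −1 → 2.

GQ02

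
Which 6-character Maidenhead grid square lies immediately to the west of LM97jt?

Longitude subsquare j = 9; −1 → 8 = i.
The latitude characters are unchanged.

LM97it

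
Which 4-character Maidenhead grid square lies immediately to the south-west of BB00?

Longitude square 0; −1 → -1, wraps to 9, carry into field.
Longitude field B = 1; −1 → 0 = A.
Latitude square 0; −1 → -1, wraps to 9, carry into field.
Latitude field B = 1; −1 → 0 = A.

AA99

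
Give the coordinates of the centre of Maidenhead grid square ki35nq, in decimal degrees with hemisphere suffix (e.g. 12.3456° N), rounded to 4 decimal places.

4.3125° S, 27.1250° E

Field K=10, I=8: +10·20° lon, +8·10° lat → SW at lon 20°, lat -10°.
Square 3, 5: +3·2° lon, +5·1° lat → SW at lon 26°, lat -5°.
Subsquare n=13, q=16: +13·0.0833333° lon, +16·0.0416667° lat → SW at lon 27.0833°, lat -4.33333°.
Cell spans 0.0833333° lon × 0.0416667° lat. Centre is SW corner plus half of each.
latitude 4.3125° S, longitude 27.1250° E.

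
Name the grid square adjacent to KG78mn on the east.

KG78nn

Longitude subsquare m = 12; +1 → 13 = n.
The latitude characters are unchanged.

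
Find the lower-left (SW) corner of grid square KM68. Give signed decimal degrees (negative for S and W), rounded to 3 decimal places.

38.000, 32.000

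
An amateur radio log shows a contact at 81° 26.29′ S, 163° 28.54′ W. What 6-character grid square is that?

Offset from 180°W / 90°S: lon 16.5243°, lat 8.5618°.
Field: 16.5243/20 → 0 → A, 8.5618/10 → 0 → A; chars AA.
Square: 16.5243/2 → 8, 8.5618/1 → 8; chars 88.
Subsquare: 0.5243/0.0833333 → 6 → g, 0.5618/0.0416667 → 13 → n; chars gn.

AA88gn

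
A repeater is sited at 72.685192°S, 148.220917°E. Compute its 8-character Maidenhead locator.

Add 180° to longitude and 90° to latitude: 328.22092, 17.31481.
Field (20°×10°, letters A–R): 328.22092/20 → 16 → Q, 17.31481/10 → 1 → B; chars QB.
Square (2°×1°, digits 0–9): 8.22092/2 → 4, 7.31481/1 → 7; chars 47.
Subsquare (5′×2.5′, letters a–x): 0.22092/0.0833333 → 2 → c, 0.31481/0.0416667 → 7 → h; chars ch.
Extended square (30″×15″, digits 0–9): 0.05425/0.00833333 → 6, 0.02314/0.00416667 → 5; chars 65.

QB47ch65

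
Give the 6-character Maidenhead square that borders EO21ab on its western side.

EO11xb

Longitude subsquare a = 0; −1 → -1, wraps to 23 = x, carry into square.
Longitude square 2; −1 → 1.
The latitude characters are unchanged.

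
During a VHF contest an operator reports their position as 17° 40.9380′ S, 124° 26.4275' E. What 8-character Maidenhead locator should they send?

Add 180° to longitude and 90° to latitude: 304.44046, 72.31770.
Field: lon ⌊304.44046/20⌋ = 15 → P; lat ⌊72.31770/10⌋ = 7 → H.
Square: lon ⌊4.44046/2⌋ = 2; lat ⌊2.31770/1⌋ = 2.
Subsquare: lon ⌊0.44046/0.0833333⌋ = 5 → f; lat ⌊0.31770/0.0416667⌋ = 7 → h.
Extended square: lon ⌊0.02379/0.00833333⌋ = 2; lat ⌊0.02603/0.00416667⌋ = 6.

PH22fh26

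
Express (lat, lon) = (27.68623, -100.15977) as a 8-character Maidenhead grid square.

DL97wq04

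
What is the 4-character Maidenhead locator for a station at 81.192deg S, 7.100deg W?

IA68

Add 180° to longitude and 90° to latitude: 172.90, 8.81.
Field: lon ⌊172.90/20⌋ = 8 → I; lat ⌊8.81/10⌋ = 0 → A.
Square: lon ⌊12.90/2⌋ = 6; lat ⌊8.81/1⌋ = 8.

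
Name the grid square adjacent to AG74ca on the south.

AG73cx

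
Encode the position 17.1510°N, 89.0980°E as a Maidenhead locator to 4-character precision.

Add 180° to longitude and 90° to latitude: 269.10, 107.15.
Field (20°×10°, letters A–R): lon ⌊269.10/20⌋ = 13 → N; lat ⌊107.15/10⌋ = 10 → K.
Square (2°×1°, digits 0–9): lon ⌊9.10/2⌋ = 4; lat ⌊7.15/1⌋ = 7.

NK47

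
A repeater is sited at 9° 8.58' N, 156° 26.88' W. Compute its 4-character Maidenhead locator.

Offset from 180°W / 90°S: lon 23.55°, lat 99.14°.
Field: lon ⌊23.55/20⌋ = 1 → B; lat ⌊99.14/10⌋ = 9 → J.
Square: lon ⌊3.55/2⌋ = 1; lat ⌊9.14/1⌋ = 9.

BJ19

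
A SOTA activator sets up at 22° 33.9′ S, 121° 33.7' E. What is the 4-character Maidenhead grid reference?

PG07

Add 180° to longitude and 90° to latitude: 301.56, 67.44.
Field (20°×10°, letters A–R): lon ⌊301.56/20⌋ = 15 → P; lat ⌊67.44/10⌋ = 6 → G.
Square (2°×1°, digits 0–9): lon ⌊1.56/2⌋ = 0; lat ⌊7.44/1⌋ = 7.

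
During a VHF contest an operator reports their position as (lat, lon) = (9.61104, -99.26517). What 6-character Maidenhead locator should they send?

EJ09io

Shift to the Maidenhead origin (180°W, 90°S): lon 80.7348, lat 99.6110.
Field (20°×10°, letters A–R): 80.7348/20 → 4 → E, 99.6110/10 → 9 → J; chars EJ.
Square (2°×1°, digits 0–9): 0.7348/2 → 0, 9.6110/1 → 9; chars 09.
Subsquare (5′×2.5′, letters a–x): 0.7348/0.0833333 → 8 → i, 0.6110/0.0416667 → 14 → o; chars io.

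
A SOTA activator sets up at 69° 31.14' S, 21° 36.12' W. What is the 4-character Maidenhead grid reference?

HC90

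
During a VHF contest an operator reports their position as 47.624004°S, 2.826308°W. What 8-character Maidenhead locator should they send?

IE82oj00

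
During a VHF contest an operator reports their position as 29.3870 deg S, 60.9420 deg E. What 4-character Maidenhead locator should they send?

MG00

Add 180° to longitude and 90° to latitude: 240.94, 60.61.
Field: 240.94/20 → 12 → M, 60.61/10 → 6 → G; chars MG.
Square: 0.94/2 → 0, 0.61/1 → 0; chars 00.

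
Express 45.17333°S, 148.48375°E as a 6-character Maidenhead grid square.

Add 180° to longitude and 90° to latitude: 328.4837, 44.8267.
Field (20°×10°, letters A–R): lon ⌊328.4837/20⌋ = 16 → Q; lat ⌊44.8267/10⌋ = 4 → E.
Square (2°×1°, digits 0–9): lon ⌊8.4837/2⌋ = 4; lat ⌊4.8267/1⌋ = 4.
Subsquare (5′×2.5′, letters a–x): lon ⌊0.4837/0.0833333⌋ = 5 → f; lat ⌊0.8267/0.0416667⌋ = 19 → t.

QE44ft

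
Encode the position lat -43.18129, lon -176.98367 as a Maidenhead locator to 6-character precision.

Shift to the Maidenhead origin (180°W, 90°S): lon 3.0163, lat 46.8187.
Field (20°×10°, letters A–R): 3.0163/20 → 0 → A, 46.8187/10 → 4 → E; chars AE.
Square (2°×1°, digits 0–9): 3.0163/2 → 1, 6.8187/1 → 6; chars 16.
Subsquare (5′×2.5′, letters a–x): 1.0163/0.0833333 → 12 → m, 0.8187/0.0416667 → 19 → t; chars mt.

AE16mt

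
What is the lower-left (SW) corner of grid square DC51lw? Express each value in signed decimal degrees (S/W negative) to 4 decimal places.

Field D=3, C=2: +3·20° lon, +2·10° lat → SW at lon -120°, lat -70°.
Square 5, 1: +5·2° lon, +1·1° lat → SW at lon -110°, lat -69°.
Subsquare l=11, w=22: +11·0.0833333° lon, +22·0.0416667° lat → SW at lon -109.083°, lat -68.0833°.
latitude -68.0833, longitude -109.0833.

-68.0833, -109.0833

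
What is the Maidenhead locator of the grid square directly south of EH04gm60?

Latitude extended square 0; −1 → -1, wraps to 9, carry into subsquare.
Latitude subsquare m = 12; −1 → 11 = l.
The longitude characters are unchanged.

EH04gl69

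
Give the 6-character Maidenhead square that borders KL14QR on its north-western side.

KL14ps

Longitude subsquare q = 16; −1 → 15 = p.
Latitude subsquare r = 17; +1 → 18 = s.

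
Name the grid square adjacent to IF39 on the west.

Longitude square 3; −1 → 2.
The latitude characters are unchanged.

IF29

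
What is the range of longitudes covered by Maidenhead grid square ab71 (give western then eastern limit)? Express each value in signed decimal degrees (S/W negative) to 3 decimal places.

Field A=0, B=1: +0·20° lon, +1·10° lat → SW at lon -180°, lat -80°.
Square 7, 1: +7·2° lon, +1·1° lat → SW at lon -166°, lat -79°.
Cell spans 2° lon × 1° lat.
west -166.000, east -164.000.

-166.000, -164.000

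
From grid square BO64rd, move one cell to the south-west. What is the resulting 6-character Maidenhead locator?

BO64qc

Longitude subsquare r = 17; −1 → 16 = q.
Latitude subsquare d = 3; −1 → 2 = c.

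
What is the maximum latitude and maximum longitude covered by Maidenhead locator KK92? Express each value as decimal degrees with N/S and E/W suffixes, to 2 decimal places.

13.00° N, 40.00° E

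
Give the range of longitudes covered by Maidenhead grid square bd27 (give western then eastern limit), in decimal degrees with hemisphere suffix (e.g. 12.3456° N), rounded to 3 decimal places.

156.000° W, 154.000° W

Field B=1, D=3: +1·20° lon, +3·10° lat → SW at lon -160°, lat -60°.
Square 2, 7: +2·2° lon, +7·1° lat → SW at lon -156°, lat -53°.
Cell spans 2° lon × 1° lat.
west 156.000° W, east 154.000° W.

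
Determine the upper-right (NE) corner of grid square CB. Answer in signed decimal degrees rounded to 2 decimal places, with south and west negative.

-70.00, -120.00

Field C=2, B=1: +2·20° lon, +1·10° lat → SW at lon -140°, lat -80°.
Cell spans 20° lon × 10° lat. NE corner is SW corner plus one full cell.
latitude -70.00, longitude -120.00.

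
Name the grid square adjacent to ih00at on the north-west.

Longitude subsquare a = 0; −1 → -1, wraps to 23 = x, carry into square.
Longitude square 0; −1 → -1, wraps to 9, carry into field.
Longitude field I = 8; −1 → 7 = H.
Latitude subsquare t = 19; +1 → 20 = u.

HH90xu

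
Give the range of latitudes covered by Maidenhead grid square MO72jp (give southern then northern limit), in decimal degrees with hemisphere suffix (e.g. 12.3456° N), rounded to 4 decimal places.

Field M=12, O=14: +12·20° lon, +14·10° lat → SW at lon 60°, lat 50°.
Square 7, 2: +7·2° lon, +2·1° lat → SW at lon 74°, lat 52°.
Subsquare j=9, p=15: +9·0.0833333° lon, +15·0.0416667° lat → SW at lon 74.75°, lat 52.625°.
Cell spans 0.0833333° lon × 0.0416667° lat.
south 52.6250° N, north 52.6667° N.

52.6250° N, 52.6667° N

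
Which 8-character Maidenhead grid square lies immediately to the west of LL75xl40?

LL75xl30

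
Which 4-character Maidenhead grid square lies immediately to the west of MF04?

Longitude square 0; −1 → -1, wraps to 9, carry into field.
Longitude field M = 12; −1 → 11 = L.
The latitude characters are unchanged.

LF94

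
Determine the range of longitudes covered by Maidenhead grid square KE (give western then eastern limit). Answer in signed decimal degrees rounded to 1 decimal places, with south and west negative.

20.0, 40.0

Field K=10, E=4: +10·20° lon, +4·10° lat → SW at lon 20°, lat -50°.
Cell spans 20° lon × 10° lat.
west 20.0, east 40.0.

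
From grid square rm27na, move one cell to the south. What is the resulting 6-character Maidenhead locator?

RM26nx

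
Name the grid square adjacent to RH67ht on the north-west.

RH67gu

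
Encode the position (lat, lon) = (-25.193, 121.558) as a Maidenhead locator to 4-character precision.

PG04

Shift to the Maidenhead origin (180°W, 90°S): lon 301.56, lat 64.81.
Field: 301.56/20 → 15 → P, 64.81/10 → 6 → G; chars PG.
Square: 1.56/2 → 0, 4.81/1 → 4; chars 04.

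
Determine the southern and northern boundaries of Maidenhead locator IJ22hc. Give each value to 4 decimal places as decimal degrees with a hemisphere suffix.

Field I=8, J=9: +8·20° lon, +9·10° lat → SW at lon -20°, lat 0°.
Square 2, 2: +2·2° lon, +2·1° lat → SW at lon -16°, lat 2°.
Subsquare h=7, c=2: +7·0.0833333° lon, +2·0.0416667° lat → SW at lon -15.4167°, lat 2.08333°.
Cell spans 0.0833333° lon × 0.0416667° lat.
south 2.0833° N, north 2.1250° N.

2.0833° N, 2.1250° N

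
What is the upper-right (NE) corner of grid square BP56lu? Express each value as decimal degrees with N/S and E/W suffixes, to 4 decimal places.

66.8750° N, 149.0000° W

Field B=1, P=15: +1·20° lon, +15·10° lat → SW at lon -160°, lat 60°.
Square 5, 6: +5·2° lon, +6·1° lat → SW at lon -150°, lat 66°.
Subsquare l=11, u=20: +11·0.0833333° lon, +20·0.0416667° lat → SW at lon -149.083°, lat 66.8333°.
Cell spans 0.0833333° lon × 0.0416667° lat. NE corner is SW corner plus one full cell.
latitude 66.8750° N, longitude 149.0000° W.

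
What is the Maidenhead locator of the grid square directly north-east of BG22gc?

Longitude subsquare g = 6; +1 → 7 = h.
Latitude subsquare c = 2; +1 → 3 = d.

BG22hd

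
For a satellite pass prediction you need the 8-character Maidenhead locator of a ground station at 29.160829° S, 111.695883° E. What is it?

Add 180° to longitude and 90° to latitude: 291.69588, 60.83917.
Field: 291.69588/20 → 14 → O, 60.83917/10 → 6 → G; chars OG.
Square: 11.69588/2 → 5, 0.83917/1 → 0; chars 50.
Subsquare: 1.69588/0.0833333 → 20 → u, 0.83917/0.0416667 → 20 → u; chars uu.
Extended square: 0.02922/0.00833333 → 3, 0.00584/0.00416667 → 1; chars 31.

OG50uu31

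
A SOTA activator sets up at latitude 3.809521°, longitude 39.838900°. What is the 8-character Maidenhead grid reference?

KJ93wt04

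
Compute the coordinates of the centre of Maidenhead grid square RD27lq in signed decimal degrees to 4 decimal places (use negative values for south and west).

Field R=17, D=3: +17·20° lon, +3·10° lat → SW at lon 160°, lat -60°.
Square 2, 7: +2·2° lon, +7·1° lat → SW at lon 164°, lat -53°.
Subsquare l=11, q=16: +11·0.0833333° lon, +16·0.0416667° lat → SW at lon 164.917°, lat -52.3333°.
Cell spans 0.0833333° lon × 0.0416667° lat. Centre is SW corner plus half of each.
latitude -52.3125, longitude 164.9583.

-52.3125, 164.9583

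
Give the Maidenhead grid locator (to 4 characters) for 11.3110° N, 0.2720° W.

IK91

Add 180° to longitude and 90° to latitude: 179.73, 101.31.
Field: 179.73/20 → 8 → I, 101.31/10 → 10 → K; chars IK.
Square: 19.73/2 → 9, 1.31/1 → 1; chars 91.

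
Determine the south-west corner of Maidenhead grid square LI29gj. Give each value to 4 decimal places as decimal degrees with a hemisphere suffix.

0.6250° S, 44.5000° E

Field L=11, I=8: +11·20° lon, +8·10° lat → SW at lon 40°, lat -10°.
Square 2, 9: +2·2° lon, +9·1° lat → SW at lon 44°, lat -1°.
Subsquare g=6, j=9: +6·0.0833333° lon, +9·0.0416667° lat → SW at lon 44.5°, lat -0.625°.
latitude 0.6250° S, longitude 44.5000° E.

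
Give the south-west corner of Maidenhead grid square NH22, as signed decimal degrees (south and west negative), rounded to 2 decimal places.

-18.00, 84.00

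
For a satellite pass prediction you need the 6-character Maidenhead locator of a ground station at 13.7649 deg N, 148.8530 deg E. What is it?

Shift to the Maidenhead origin (180°W, 90°S): lon 328.8530, lat 103.7649.
Field: 328.8530/20 → 16 → Q, 103.7649/10 → 10 → K; chars QK.
Square: 8.8530/2 → 4, 3.7649/1 → 3; chars 43.
Subsquare: 0.8530/0.0833333 → 10 → k, 0.7649/0.0416667 → 18 → s; chars ks.

QK43ks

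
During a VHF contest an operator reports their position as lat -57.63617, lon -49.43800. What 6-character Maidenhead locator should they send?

GD52gi

Offset from 180°W / 90°S: lon 130.5620°, lat 32.3638°.
Field (20°×10°, letters A–R): lon ⌊130.5620/20⌋ = 6 → G; lat ⌊32.3638/10⌋ = 3 → D.
Square (2°×1°, digits 0–9): lon ⌊10.5620/2⌋ = 5; lat ⌊2.3638/1⌋ = 2.
Subsquare (5′×2.5′, letters a–x): lon ⌊0.5620/0.0833333⌋ = 6 → g; lat ⌊0.3638/0.0416667⌋ = 8 → i.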